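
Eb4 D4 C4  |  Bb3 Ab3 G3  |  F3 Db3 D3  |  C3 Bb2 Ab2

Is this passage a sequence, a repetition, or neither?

neither

Note 2 of cell 3 is Db3; if this were a sequence it would be Eb3. No unit length gives a consistent transposition pattern.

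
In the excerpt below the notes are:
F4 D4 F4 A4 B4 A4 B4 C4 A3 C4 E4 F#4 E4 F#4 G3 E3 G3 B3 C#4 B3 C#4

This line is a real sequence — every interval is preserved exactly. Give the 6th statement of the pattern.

Unit = 7 notes; the statements start on F4, C4, G3, moving down a 4th each time.
Carrying on: D3 → A2 → E2.
From E2 the exact shape gives E2 C#2 E2 G#2 A#2 G#2 A#2.

E2 C#2 E2 G#2 A#2 G#2 A#2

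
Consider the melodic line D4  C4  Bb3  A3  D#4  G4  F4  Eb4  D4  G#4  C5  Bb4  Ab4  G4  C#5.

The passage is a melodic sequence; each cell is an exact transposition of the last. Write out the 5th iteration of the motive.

Bb5 Ab5 Gb5 F5 B5

Unit = 5 notes; the statements start on D4, G4, C5, moving up a 4th each time.
Carrying on: F5 → Bb5.
Statement 5 starts on Bb5 and keeps the same exact contour: Bb5 Ab5 Gb5 F5 B5.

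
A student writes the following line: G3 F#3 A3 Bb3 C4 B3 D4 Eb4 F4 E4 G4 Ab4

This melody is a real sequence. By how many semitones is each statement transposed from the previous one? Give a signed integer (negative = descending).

5

Unit = 4 notes; the statements start on G3, C4, F4, moving up a 4th each time.
G3 to C4 spans +5 semitones.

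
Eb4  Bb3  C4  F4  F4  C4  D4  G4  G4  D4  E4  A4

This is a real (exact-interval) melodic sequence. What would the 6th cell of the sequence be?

The 4-note cells begin on Eb4, F4, G4 — each up a 2nd from the last.
Continuing the starts: A4 → B4 → C#5.
So cell 6 is C#5 G#4 A#4 D#5.

C#5 G#4 A#4 D#5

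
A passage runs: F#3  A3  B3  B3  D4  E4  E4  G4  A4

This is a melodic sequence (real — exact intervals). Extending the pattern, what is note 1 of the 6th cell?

G5

The unit is 3 notes. Position-1 pitches of the 3 shown cells: F#3, B3, E4.
Carrying that up a 4th forward: A4 → D5 → G5.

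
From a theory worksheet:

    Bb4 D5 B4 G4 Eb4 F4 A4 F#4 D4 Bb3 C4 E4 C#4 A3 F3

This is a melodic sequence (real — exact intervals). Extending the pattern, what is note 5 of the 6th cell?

Grouping in 5s, the 5th note of each cell is Eb4, Bb3, F3.
Extending down a 4th: C3 → G2 → D2.

D2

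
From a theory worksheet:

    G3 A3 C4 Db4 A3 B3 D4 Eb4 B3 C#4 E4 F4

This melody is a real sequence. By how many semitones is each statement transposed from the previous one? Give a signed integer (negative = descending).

2

Unit = 4 notes; the statements start on G3, A3, B3, moving up a 2nd each time.
G3→A3 is 57 − 55 = 2 semitones.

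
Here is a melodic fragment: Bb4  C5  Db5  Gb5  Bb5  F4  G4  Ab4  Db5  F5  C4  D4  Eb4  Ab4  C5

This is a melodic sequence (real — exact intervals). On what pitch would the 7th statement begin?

With a 5-note motive the entries are Bb4, F4, C4, each down a 4th from the previous.
Extending the heads down a 4th: G3 → D3 → A2 → E2.

E2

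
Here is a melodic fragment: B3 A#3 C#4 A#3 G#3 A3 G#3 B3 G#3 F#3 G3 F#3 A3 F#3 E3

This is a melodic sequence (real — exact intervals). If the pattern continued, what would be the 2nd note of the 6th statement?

The unit is 5 notes. Position-2 pitches of the 3 shown cells: A#3, G#3, F#3.
Extending down a 2nd: E3 → D3 → C3.

C3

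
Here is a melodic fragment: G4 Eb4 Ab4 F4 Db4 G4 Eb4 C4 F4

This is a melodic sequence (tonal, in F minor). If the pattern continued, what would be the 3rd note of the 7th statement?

Bb3

The unit is 3 notes. Position-3 pitches of the 3 shown cells: Ab4, G4, F4.
Carrying that down a 2nd forward: Eb4 → Db4 → C4 → Bb3.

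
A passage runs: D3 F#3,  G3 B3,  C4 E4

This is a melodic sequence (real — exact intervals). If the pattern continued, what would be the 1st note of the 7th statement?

Ab5

With 2-note cells, note 1 of each statement runs D3, G3, C4.
Each moves up a 4th. Continuing: F4 → Bb4 → Eb5 → Ab5.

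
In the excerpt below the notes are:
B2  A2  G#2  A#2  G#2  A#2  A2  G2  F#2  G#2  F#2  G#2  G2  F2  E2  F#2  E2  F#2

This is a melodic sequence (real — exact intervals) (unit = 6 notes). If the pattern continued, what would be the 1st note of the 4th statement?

The unit is 6 notes. Position-1 pitches of the 3 shown cells: B2, A2, G2.
From G2, down a 2nd gives F2.

F2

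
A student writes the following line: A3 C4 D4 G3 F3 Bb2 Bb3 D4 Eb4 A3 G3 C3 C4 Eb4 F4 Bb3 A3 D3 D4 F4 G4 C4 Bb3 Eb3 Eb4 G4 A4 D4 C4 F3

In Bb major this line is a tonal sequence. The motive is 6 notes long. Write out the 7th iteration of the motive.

G4 Bb4 C5 F4 Eb4 A3

With a 6-note motive the entries are A3, Bb3, C4, D4, Eb4, each up a 2nd from the previous.
Continuing the starts: F4 → G4.
Statement 7 starts on G4 and keeps the same diatonic contour: G4 Bb4 C5 F4 Eb4 A3.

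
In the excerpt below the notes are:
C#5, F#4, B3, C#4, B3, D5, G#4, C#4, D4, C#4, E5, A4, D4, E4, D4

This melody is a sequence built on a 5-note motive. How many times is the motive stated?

3

15 notes in groups of 5 gives 15/5 = 3 statements.
Starts: C#5, D5, E5 — each up a 2nd.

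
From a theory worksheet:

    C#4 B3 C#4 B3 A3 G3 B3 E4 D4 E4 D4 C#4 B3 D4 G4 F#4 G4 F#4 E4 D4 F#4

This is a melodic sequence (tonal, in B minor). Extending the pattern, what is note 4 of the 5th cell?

Grouping in 7s, the 4th note of each cell is B3, D4, F#4.
Each moves up a 3rd. Continuing: A4 → C#5.

C#5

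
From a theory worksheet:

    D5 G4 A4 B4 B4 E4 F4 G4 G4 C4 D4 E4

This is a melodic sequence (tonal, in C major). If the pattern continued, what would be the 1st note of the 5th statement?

C4

With 4-note cells, note 1 of each statement runs D5, B4, G4.
Each moves down a 3rd. Continuing: E4 → C4.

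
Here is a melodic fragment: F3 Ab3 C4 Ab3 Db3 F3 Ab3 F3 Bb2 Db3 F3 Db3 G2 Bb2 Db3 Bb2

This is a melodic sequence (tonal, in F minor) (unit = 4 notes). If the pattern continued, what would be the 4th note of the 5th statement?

G2

Grouping in 4s, the 4th note of each cell is Ab3, F3, Db3, Bb2.
From Bb2, down a 3rd gives G2.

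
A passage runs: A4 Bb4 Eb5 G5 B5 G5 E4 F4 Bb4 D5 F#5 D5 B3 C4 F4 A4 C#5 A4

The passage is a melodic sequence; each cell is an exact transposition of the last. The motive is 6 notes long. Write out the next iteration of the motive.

The 6-note cells begin on A4, E4, B3 — each down a 4th from the last.
So cell 4 is F#3 G3 C4 E4 G#4 E4.

F#3 G3 C4 E4 G#4 E4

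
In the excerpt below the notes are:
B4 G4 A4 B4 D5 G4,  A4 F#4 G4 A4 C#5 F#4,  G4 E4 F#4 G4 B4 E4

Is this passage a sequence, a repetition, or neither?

sequence

Each 6-note cell is the previous one transposed down a 2nd.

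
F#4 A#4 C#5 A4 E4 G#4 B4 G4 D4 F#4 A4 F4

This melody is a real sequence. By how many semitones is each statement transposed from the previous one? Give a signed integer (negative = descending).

-2

Unit = 4 notes; the statements start on F#4, E4, D4, moving down a 2nd each time.
Counting half-steps from F#4 to E4: -2.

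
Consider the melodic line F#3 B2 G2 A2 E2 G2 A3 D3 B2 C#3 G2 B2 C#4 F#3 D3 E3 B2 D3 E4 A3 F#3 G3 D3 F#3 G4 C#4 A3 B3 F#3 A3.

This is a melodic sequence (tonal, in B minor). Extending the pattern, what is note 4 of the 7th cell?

The unit is 6 notes. Position-4 pitches of the 5 shown cells: A2, C#3, E3, G3, B3.
Each moves up a 3rd. Continuing: D4 → F#4.

F#4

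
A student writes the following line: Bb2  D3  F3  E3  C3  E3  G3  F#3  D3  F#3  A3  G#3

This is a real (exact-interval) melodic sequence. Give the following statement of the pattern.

The 4-note cells begin on Bb2, C3, D3 — each up a 2nd from the last.
From E3 the exact shape gives E3 G#3 B3 A#3.

E3 G#3 B3 A#3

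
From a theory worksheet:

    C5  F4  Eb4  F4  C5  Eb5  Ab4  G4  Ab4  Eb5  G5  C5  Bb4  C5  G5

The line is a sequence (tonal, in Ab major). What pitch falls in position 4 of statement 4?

The unit is 5 notes. Position-4 pitches of the 3 shown cells: F4, Ab4, C5.
Each moves up a 3rd; the next is Eb5.

Eb5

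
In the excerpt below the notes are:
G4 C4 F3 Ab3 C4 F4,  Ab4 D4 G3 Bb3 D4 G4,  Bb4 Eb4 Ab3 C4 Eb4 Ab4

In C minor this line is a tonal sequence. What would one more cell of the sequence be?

C5 F4 Bb3 D4 F4 Bb4

With a 6-note motive the entries are G4, Ab4, Bb4, each up a 2nd from the previous.
So cell 4 is C5 F4 Bb3 D4 F4 Bb4.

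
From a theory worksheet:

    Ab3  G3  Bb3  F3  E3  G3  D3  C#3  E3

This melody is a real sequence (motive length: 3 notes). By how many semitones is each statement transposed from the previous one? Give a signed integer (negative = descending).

-3

With a 3-note motive the entries are Ab3, F3, D3, each down a 3rd from the previous.
Ab3→F3 is 53 − 56 = -3 semitones.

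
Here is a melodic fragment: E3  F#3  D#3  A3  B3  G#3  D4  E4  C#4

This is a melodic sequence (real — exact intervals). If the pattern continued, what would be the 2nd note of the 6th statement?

Grouping in 3s, the 2nd note of each cell is F#3, B3, E4.
Carrying that up a 4th forward: A4 → D5 → G5.

G5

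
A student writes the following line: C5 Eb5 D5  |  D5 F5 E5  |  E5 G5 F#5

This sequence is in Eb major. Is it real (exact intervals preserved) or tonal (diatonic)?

Each cell has the same semitone pattern (3, -1) — intervals are preserved exactly.
And E5 lies outside Eb major, so the sequence is real rather than tonal.

real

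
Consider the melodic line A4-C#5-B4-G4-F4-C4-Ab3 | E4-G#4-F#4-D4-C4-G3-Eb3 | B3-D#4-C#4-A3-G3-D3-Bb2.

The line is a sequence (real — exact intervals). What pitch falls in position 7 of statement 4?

F2

Grouping in 7s, the 7th note of each cell is Ab3, Eb3, Bb2.
Each moves down a 4th; the next is F2.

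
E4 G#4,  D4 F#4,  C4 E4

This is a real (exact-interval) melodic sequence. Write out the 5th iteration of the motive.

Ab3 C4

Unit = 2 notes; the statements start on E4, D4, C4, moving down a 2nd each time.
Carrying on: Bb3 → Ab3.
Statement 5 starts on Ab3 and keeps the same exact contour: Ab3 C4.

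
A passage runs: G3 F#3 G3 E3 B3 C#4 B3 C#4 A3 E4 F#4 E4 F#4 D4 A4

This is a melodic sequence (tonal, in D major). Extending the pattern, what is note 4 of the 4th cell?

G4

With 5-note cells, note 4 of each statement runs E3, A3, D4.
From D4, up a 4th gives G4.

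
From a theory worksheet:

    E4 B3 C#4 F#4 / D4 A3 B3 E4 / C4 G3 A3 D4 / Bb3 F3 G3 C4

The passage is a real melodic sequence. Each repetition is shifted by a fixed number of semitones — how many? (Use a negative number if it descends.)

With a 4-note motive the entries are E4, D4, C4, Bb3, each down a 2nd from the previous.
E4 to D4 spans -2 semitones.

-2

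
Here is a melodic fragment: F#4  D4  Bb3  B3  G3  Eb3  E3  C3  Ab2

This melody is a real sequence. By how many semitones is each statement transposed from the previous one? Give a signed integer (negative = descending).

-7

With a 3-note motive the entries are F#4, B3, E3, each down a 5th from the previous.
F#4 to B3 spans -7 semitones.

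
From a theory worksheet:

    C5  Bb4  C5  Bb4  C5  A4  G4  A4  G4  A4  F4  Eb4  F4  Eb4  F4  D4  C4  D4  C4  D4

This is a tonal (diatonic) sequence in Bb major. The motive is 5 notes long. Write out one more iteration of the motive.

Bb3 A3 Bb3 A3 Bb3

The 5-note cells begin on C5, A4, F4, D4 — each down a 3rd from the last.
So cell 5 is Bb3 A3 Bb3 A3 Bb3.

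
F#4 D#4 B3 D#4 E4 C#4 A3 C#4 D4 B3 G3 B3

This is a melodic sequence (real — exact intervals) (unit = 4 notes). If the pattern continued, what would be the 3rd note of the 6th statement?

Db3

With 4-note cells, note 3 of each statement runs B3, A3, G3.
Carrying that down a 2nd forward: F3 → Eb3 → Db3.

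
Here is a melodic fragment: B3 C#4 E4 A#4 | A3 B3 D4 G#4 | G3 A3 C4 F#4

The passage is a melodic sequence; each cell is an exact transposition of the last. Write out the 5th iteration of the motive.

Unit = 4 notes; the statements start on B3, A3, G3, moving down a 2nd each time.
Extending down a 2nd: F3 → Eb3.
So cell 5 is Eb3 F3 Ab3 D4.

Eb3 F3 Ab3 D4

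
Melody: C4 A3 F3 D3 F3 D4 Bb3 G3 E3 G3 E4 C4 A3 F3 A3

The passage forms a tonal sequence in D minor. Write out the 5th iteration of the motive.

Taking 5-note groups, the heads are C4, D4, E4: the pattern moves up a 2nd.
Carrying on: F4 → G4.
Statement 5 starts on G4 and keeps the same diatonic contour: G4 E4 C4 A3 C4.

G4 E4 C4 A3 C4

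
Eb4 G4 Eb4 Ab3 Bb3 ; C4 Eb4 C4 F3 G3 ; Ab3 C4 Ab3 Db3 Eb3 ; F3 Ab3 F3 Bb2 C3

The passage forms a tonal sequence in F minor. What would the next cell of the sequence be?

Db3 F3 Db3 G2 Ab2

Taking 5-note groups, the heads are Eb4, C4, Ab3, F3: the pattern moves down a 3rd.
So cell 5 is Db3 F3 Db3 G2 Ab2.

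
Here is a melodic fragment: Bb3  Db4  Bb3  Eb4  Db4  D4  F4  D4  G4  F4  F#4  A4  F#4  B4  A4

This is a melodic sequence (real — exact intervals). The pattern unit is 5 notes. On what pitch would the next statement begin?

A#4

Unit = 5 notes; the statements start on Bb3, D4, F#4, moving up a 3rd each time.
One more step up a 3rd gives A#4.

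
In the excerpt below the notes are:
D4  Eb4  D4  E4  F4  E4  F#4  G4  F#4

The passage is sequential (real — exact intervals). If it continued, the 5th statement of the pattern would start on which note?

A#4

With a 3-note motive the entries are D4, E4, F#4, each up a 2nd from the previous.
Extending the heads up a 2nd: G#4 → A#4.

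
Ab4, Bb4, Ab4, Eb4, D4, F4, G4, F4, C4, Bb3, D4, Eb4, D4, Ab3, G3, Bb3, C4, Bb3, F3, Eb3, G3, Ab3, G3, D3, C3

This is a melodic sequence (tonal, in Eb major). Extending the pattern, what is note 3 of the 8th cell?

Ab2

The unit is 5 notes. Position-3 pitches of the 5 shown cells: Ab4, F4, D4, Bb3, G3.
Each moves down a 3rd. Continuing: Eb3 → C3 → Ab2.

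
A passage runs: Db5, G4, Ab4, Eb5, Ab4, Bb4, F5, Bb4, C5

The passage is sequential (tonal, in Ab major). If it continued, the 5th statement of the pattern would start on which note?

Ab5

The 3-note cells begin on Db5, Eb5, F5 — each up a 2nd from the last.
Extending the heads up a 2nd: G5 → Ab5.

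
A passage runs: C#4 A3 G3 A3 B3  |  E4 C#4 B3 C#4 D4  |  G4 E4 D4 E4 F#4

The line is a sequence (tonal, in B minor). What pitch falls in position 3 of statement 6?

The unit is 5 notes. Position-3 pitches of the 3 shown cells: G3, B3, D4.
Each moves up a 3rd. Continuing: F#4 → A4 → C#5.

C#5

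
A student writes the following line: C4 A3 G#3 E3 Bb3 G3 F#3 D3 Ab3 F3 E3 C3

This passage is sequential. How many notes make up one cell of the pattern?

12 notes total. Splitting into 3 groups of 4:
C4 A3 G#3 E3 | Bb3 G3 F#3 D3 | Ab3 F3 E3 C3
Each cell is the previous one down a 2nd — so the unit is 4 notes.

4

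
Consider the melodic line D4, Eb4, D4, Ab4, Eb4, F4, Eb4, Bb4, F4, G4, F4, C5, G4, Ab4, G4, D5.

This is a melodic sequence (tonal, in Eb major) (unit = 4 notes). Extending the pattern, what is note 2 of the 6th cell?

With 4-note cells, note 2 of each statement runs Eb4, F4, G4, Ab4.
Carrying that up a 2nd forward: Bb4 → C5.

C5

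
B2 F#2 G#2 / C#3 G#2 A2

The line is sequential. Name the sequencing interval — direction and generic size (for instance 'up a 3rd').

With a 3-note motive the entries are B2, C#3, each up a 2nd from the previous.
From B2 to C#3: up a 2nd.

up a 2nd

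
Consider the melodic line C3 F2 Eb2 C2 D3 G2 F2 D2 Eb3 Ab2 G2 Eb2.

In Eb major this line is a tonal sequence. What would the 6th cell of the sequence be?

Taking 4-note groups, the heads are C3, D3, Eb3: the pattern moves up a 2nd.
Carrying on: F3 → G3 → Ab3.
So cell 6 is Ab3 D3 C3 Ab2.

Ab3 D3 C3 Ab2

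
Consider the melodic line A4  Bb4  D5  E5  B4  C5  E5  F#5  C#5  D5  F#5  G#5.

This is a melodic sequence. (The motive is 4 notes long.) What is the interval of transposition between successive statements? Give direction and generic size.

up a 2nd

Unit = 4 notes; the statements start on A4, B4, C#5, moving up a 2nd each time.
A4 to B4 is up a 2nd.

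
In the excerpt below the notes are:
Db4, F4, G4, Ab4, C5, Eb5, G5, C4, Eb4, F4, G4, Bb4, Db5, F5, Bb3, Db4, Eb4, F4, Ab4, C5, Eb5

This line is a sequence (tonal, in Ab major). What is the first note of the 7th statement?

Unit = 7 notes; the statements start on Db4, C4, Bb3, moving down a 2nd each time.
Extending the heads down a 2nd: Ab3 → G3 → F3 → Eb3.

Eb3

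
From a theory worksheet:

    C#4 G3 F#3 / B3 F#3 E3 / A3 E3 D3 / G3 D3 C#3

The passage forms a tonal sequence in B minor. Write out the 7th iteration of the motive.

D3 A2 G2

Taking 3-note groups, the heads are C#4, B3, A3, G3: the pattern moves down a 2nd.
Continuing the starts: F#3 → E3 → D3.
Statement 7 starts on D3 and keeps the same diatonic contour: D3 A2 G2.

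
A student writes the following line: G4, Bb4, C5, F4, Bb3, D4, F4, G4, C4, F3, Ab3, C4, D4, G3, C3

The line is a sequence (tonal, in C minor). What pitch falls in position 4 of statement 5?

Ab2

Grouping in 5s, the 4th note of each cell is F4, C4, G3.
Each moves down a 4th. Continuing: D3 → Ab2.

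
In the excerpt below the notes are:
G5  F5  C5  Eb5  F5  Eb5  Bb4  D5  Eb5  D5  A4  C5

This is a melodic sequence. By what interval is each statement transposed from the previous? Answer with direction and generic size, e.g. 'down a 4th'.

down a 2nd

Taking 4-note groups, the heads are G5, F5, Eb5: the pattern moves down a 2nd.
From G5 to F5: down a 2nd.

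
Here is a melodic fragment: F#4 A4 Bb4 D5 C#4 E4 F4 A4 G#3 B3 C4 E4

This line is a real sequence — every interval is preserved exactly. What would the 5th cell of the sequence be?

A#2 C#3 D3 F#3

Taking 4-note groups, the heads are F#4, C#4, G#3: the pattern moves down a 4th.
Continuing the starts: D#3 → A#2.
So cell 5 is A#2 C#3 D3 F#3.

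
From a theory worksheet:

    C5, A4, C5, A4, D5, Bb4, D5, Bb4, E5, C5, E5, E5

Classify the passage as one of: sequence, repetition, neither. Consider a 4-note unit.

Note 4 of cell 3 is E5; if this were a sequence it would be C5. No unit length gives a consistent transposition pattern.

neither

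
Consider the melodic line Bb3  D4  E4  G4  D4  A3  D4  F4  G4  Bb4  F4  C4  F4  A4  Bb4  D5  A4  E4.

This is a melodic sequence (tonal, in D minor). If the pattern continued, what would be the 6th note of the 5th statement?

Bb4

With 6-note cells, note 6 of each statement runs A3, C4, E4.
Each moves up a 3rd. Continuing: G4 → Bb4.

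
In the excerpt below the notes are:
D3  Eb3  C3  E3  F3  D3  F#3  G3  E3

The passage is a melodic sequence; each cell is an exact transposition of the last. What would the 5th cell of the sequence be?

A#3 B3 G#3

Taking 3-note groups, the heads are D3, E3, F#3: the pattern moves up a 2nd.
Extending up a 2nd: G#3 → A#3.
Statement 5 starts on A#3 and keeps the same exact contour: A#3 B3 G#3.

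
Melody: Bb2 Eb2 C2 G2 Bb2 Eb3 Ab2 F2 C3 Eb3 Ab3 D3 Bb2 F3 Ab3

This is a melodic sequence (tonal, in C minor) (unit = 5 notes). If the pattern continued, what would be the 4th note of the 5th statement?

With 5-note cells, note 4 of each statement runs G2, C3, F3.
Carrying that up a 4th forward: Bb3 → Eb4.

Eb4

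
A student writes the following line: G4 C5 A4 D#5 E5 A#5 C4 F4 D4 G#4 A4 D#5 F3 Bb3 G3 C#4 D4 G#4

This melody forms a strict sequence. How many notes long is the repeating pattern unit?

18 notes total. Splitting into 3 groups of 6:
G4 C5 A4 D#5 E5 A#5 | C4 F4 D4 G#4 A4 D#5 | F3 Bb3 G3 C#4 D4 G#4
Every group is a transposition down a 5th of the one before; no shorter unit works.

6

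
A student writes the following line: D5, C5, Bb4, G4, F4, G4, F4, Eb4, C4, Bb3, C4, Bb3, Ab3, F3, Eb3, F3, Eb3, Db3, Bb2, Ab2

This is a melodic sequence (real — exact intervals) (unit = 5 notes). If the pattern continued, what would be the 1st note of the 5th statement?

Bb2

Grouping in 5s, the 1st note of each cell is D5, G4, C4, F3.
From F3, down a 5th gives Bb2.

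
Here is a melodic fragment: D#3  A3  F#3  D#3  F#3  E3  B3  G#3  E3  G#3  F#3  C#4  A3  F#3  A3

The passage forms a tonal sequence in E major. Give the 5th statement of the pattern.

Taking 5-note groups, the heads are D#3, E3, F#3: the pattern moves up a 2nd.
Carrying on: G#3 → A3.
From A3 the diatonic shape gives A3 E4 C#4 A3 C#4.

A3 E4 C#4 A3 C#4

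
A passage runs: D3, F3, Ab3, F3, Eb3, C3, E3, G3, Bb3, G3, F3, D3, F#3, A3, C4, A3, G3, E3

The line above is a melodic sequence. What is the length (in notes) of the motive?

6

18 notes total. Splitting into 3 groups of 6:
D3 F3 Ab3 F3 Eb3 C3 | E3 G3 Bb3 G3 F3 D3 | F#3 A3 C4 A3 G3 E3
Every group is a transposition up a 2nd of the one before; no shorter unit works.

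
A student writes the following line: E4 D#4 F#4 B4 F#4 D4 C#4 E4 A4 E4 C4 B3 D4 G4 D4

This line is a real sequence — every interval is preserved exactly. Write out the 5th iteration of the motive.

Taking 5-note groups, the heads are E4, D4, C4: the pattern moves down a 2nd.
Extending down a 2nd: Bb3 → Ab3.
Statement 5 starts on Ab3 and keeps the same exact contour: Ab3 G3 Bb3 Eb4 Bb3.

Ab3 G3 Bb3 Eb4 Bb3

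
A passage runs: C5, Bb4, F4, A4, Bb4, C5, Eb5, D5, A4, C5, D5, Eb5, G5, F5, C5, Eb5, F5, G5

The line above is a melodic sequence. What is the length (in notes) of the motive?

6

Try groups of 6 (3 cells in 18 notes):
C5 Bb4 F4 A4 Bb4 C5 | Eb5 D5 A4 C5 D5 Eb5 | G5 F5 C5 Eb5 F5 G5
Every group is a transposition up a 3rd of the one before; no shorter unit works.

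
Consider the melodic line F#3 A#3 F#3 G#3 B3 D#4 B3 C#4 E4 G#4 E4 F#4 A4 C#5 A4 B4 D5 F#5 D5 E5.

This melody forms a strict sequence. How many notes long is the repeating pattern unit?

4

20 notes total. Splitting into 5 groups of 4:
F#3 A#3 F#3 G#3 | B3 D#4 B3 C#4 | E4 G#4 E4 F#4 | A4 C#5 A4 B4 | D5 F#5 D5 E5
Every group is a transposition up a 4th of the one before; no shorter unit works.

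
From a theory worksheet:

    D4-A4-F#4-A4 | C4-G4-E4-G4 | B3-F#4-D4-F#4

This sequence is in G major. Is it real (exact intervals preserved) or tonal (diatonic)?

Every note is diatonic to G major.
Cell 1 has -3 semitones from note 2 to 3, but cell 3 has -4 — the interval quality changes while the contour stays the same, which is the hallmark of a tonal sequence.

tonal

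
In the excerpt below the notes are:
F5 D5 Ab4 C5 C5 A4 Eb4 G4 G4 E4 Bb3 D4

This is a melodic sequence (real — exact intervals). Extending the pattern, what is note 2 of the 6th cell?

C#3

Grouping in 4s, the 2nd note of each cell is D5, A4, E4.
Carrying that down a 4th forward: B3 → F#3 → C#3.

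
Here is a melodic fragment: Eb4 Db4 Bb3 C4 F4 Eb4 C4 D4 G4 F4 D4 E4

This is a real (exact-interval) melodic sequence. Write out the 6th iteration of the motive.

Unit = 4 notes; the statements start on Eb4, F4, G4, moving up a 2nd each time.
Continuing the starts: A4 → B4 → C#5.
Statement 6 starts on C#5 and keeps the same exact contour: C#5 B4 G#4 A#4.

C#5 B4 G#4 A#4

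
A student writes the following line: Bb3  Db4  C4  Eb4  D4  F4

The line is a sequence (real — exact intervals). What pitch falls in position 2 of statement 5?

With 2-note cells, note 2 of each statement runs Db4, Eb4, F4.
Each moves up a 2nd. Continuing: G4 → A4.

A4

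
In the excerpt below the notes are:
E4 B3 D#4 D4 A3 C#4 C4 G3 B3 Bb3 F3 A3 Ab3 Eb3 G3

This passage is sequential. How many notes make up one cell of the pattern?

3

There are 15 notes; a 3-note unit gives 5 cells:
E4 B3 D#4 | D4 A3 C#4 | C4 G3 B3 | Bb3 F3 A3 | Ab3 Eb3 G3
That's a consistent down a 2nd shift per cell, and no other grouping gives one.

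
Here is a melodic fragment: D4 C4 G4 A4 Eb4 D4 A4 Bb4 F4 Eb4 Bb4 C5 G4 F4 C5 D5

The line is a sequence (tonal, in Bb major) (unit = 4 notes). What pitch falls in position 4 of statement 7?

Grouping in 4s, the 4th note of each cell is A4, Bb4, C5, D5.
Extending up a 2nd: Eb5 → F5 → G5.

G5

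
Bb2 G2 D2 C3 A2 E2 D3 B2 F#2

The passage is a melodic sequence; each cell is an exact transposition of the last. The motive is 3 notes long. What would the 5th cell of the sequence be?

Unit = 3 notes; the statements start on Bb2, C3, D3, moving up a 2nd each time.
Continuing the starts: E3 → F#3.
So cell 5 is F#3 D#3 A#2.

F#3 D#3 A#2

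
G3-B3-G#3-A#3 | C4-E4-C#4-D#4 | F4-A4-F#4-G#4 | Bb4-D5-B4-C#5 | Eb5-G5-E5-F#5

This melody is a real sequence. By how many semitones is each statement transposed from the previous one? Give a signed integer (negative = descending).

Taking 4-note groups, the heads are G3, C4, F4, Bb4, Eb5: the pattern moves up a 4th.
G3→C4 is 60 − 55 = 5 semitones.

5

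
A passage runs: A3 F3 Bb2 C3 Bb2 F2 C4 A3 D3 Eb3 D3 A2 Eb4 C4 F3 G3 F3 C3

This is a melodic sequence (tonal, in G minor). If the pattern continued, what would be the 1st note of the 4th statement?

The unit is 6 notes. Position-1 pitches of the 3 shown cells: A3, C4, Eb4.
One more up a 3rd gives G4.

G4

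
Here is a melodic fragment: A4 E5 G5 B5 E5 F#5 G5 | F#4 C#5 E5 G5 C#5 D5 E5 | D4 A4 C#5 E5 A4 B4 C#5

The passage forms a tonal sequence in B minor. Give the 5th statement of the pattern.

With a 7-note motive the entries are A4, F#4, D4, each down a 3rd from the previous.
Extending down a 3rd: B3 → G3.
From G3 the diatonic shape gives G3 D4 F#4 A4 D4 E4 F#4.

G3 D4 F#4 A4 D4 E4 F#4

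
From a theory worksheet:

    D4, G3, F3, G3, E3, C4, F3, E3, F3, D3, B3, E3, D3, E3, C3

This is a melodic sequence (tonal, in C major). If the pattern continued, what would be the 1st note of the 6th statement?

F3

With 5-note cells, note 1 of each statement runs D4, C4, B3.
Carrying that down a 2nd forward: A3 → G3 → F3.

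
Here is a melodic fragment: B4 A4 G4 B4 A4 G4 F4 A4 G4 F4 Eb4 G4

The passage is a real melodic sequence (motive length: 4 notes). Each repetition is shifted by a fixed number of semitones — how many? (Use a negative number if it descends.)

-2

With a 4-note motive the entries are B4, A4, G4, each down a 2nd from the previous.
Counting half-steps from B4 to A4: -2.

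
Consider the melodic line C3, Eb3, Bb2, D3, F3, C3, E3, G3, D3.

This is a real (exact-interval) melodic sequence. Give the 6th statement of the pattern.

The 3-note cells begin on C3, D3, E3 — each up a 2nd from the last.
Extending up a 2nd: F#3 → G#3 → A#3.
So cell 6 is A#3 C#4 G#3.

A#3 C#4 G#3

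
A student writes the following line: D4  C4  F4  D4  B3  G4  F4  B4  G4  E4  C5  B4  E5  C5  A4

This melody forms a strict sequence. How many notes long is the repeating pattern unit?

5

15 notes total. Splitting into 3 groups of 5:
D4 C4 F4 D4 B3 | G4 F4 B4 G4 E4 | C5 B4 E5 C5 A4
Every group is a transposition up a 4th of the one before; no shorter unit works.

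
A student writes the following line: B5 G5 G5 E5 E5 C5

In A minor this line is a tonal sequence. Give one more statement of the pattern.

The 2-note cells begin on B5, G5, E5 — each down a 3rd from the last.
Statement 4 starts on C5 and keeps the same diatonic contour: C5 A4.

C5 A4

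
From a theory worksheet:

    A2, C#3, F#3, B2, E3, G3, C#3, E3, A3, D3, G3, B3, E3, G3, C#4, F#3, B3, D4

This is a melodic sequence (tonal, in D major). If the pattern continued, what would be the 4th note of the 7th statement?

With 6-note cells, note 4 of each statement runs B2, D3, F#3.
Extending up a 3rd: A3 → C#4 → E4 → G4.

G4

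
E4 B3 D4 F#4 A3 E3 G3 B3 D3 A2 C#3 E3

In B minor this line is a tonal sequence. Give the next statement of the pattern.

G2 D2 F#2 A2

The 4-note cells begin on E4, A3, D3 — each down a 5th from the last.
From G2 the diatonic shape gives G2 D2 F#2 A2.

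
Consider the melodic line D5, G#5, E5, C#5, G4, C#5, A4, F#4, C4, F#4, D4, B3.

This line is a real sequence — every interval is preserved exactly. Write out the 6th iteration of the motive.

Eb2 A2 F2 D2

The 4-note cells begin on D5, G4, C4 — each down a 5th from the last.
Extending down a 5th: F3 → Bb2 → Eb2.
Statement 6 starts on Eb2 and keeps the same exact contour: Eb2 A2 F2 D2.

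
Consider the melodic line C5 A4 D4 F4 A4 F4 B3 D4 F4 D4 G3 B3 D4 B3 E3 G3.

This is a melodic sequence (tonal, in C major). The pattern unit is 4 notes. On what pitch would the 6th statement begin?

G3

Unit = 4 notes; the statements start on C5, A4, F4, D4, moving down a 3rd each time.
Continuing: B3 → G3. Statement 6 starts on G3.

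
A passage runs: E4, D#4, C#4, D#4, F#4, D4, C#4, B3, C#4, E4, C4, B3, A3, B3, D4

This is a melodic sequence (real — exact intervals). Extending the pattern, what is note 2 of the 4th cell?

A3

Grouping in 5s, the 2nd note of each cell is D#4, C#4, B3.
From B3, down a 2nd gives A3.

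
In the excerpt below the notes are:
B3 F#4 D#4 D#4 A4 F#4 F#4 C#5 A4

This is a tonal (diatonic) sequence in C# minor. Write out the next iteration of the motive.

The 3-note cells begin on B3, D#4, F#4 — each up a 3rd from the last.
Statement 4 starts on A4 and keeps the same diatonic contour: A4 E5 C#5.

A4 E5 C#5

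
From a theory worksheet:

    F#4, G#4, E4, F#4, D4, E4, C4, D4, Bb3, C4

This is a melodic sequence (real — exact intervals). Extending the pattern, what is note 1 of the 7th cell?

Gb3

Grouping in 2s, the 1st note of each cell is F#4, E4, D4, C4, Bb3.
Carrying that down a 2nd forward: Ab3 → Gb3.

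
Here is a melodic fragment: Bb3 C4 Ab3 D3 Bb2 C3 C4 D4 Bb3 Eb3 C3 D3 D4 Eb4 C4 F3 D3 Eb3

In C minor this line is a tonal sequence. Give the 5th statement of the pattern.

The 6-note cells begin on Bb3, C4, D4 — each up a 2nd from the last.
Carrying on: Eb4 → F4.
From F4 the diatonic shape gives F4 G4 Eb4 Ab3 F3 G3.

F4 G4 Eb4 Ab3 F3 G3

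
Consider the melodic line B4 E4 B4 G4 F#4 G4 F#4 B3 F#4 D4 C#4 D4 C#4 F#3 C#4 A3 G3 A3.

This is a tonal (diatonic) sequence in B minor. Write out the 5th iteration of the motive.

D3 G2 D3 B2 A2 B2

The 6-note cells begin on B4, F#4, C#4 — each down a 4th from the last.
Carrying on: G3 → D3.
From D3 the diatonic shape gives D3 G2 D3 B2 A2 B2.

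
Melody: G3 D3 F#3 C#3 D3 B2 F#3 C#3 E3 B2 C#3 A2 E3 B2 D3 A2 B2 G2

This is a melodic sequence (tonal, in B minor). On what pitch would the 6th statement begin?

With a 6-note motive the entries are G3, F#3, E3, each down a 2nd from the previous.
Extending the heads down a 2nd: D3 → C#3 → B2.

B2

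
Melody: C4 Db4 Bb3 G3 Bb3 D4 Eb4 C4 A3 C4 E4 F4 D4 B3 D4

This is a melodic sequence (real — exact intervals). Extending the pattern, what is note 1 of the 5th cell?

G#4

Grouping in 5s, the 1st note of each cell is C4, D4, E4.
Each moves up a 2nd. Continuing: F#4 → G#4.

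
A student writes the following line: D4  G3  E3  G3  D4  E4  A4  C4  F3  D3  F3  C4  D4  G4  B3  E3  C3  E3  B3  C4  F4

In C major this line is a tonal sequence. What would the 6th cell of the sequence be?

F3 B2 G2 B2 F3 G3 C4

Unit = 7 notes; the statements start on D4, C4, B3, moving down a 2nd each time.
Extending down a 2nd: A3 → G3 → F3.
So cell 6 is F3 B2 G2 B2 F3 G3 C4.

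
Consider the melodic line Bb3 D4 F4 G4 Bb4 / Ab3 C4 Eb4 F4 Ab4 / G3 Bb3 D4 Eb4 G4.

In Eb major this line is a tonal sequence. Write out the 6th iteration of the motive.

D3 F3 Ab3 Bb3 D4

Taking 5-note groups, the heads are Bb3, Ab3, G3: the pattern moves down a 2nd.
Carrying on: F3 → Eb3 → D3.
From D3 the diatonic shape gives D3 F3 Ab3 Bb3 D4.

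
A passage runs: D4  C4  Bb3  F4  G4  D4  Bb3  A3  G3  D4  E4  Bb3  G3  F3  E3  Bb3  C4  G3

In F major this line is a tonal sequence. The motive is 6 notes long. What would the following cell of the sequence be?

The 6-note cells begin on D4, Bb3, G3 — each down a 3rd from the last.
From E3 the diatonic shape gives E3 D3 C3 G3 A3 E3.

E3 D3 C3 G3 A3 E3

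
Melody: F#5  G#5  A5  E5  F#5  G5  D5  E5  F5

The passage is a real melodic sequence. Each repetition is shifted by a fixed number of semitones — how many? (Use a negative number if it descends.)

-2

The 3-note cells begin on F#5, E5, D5 — each down a 2nd from the last.
F#5 to E5 spans -2 semitones.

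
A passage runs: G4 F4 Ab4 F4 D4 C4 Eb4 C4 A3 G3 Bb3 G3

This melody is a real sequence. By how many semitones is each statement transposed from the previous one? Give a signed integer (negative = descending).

With a 4-note motive the entries are G4, D4, A3, each down a 4th from the previous.
Counting half-steps from G4 to D4: -5.

-5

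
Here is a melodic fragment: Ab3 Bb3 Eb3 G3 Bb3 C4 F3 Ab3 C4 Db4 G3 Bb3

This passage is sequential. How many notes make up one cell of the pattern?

4

12 notes total. Splitting into 3 groups of 4:
Ab3 Bb3 Eb3 G3 | Bb3 C4 F3 Ab3 | C4 Db4 G3 Bb3
Every group is a transposition up a 2nd of the one before; no shorter unit works.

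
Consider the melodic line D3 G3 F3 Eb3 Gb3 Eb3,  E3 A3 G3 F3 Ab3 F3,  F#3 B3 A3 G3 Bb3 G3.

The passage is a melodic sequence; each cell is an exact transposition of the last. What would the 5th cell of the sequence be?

A#3 D#4 C#4 B3 D4 B3

The 6-note cells begin on D3, E3, F#3 — each up a 2nd from the last.
Carrying on: G#3 → A#3.
So cell 5 is A#3 D#4 C#4 B3 D4 B3.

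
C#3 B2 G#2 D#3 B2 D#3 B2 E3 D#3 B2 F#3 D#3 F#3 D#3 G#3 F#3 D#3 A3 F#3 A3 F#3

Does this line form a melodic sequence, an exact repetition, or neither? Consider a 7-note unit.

Each 7-note cell is the previous one transposed up a 3rd.

sequence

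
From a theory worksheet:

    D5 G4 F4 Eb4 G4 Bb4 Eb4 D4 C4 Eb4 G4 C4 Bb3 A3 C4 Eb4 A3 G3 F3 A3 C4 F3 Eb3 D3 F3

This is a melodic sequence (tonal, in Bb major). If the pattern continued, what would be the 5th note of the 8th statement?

G2

The unit is 5 notes. Position-5 pitches of the 5 shown cells: G4, Eb4, C4, A3, F3.
Extending down a 3rd: D3 → Bb2 → G2.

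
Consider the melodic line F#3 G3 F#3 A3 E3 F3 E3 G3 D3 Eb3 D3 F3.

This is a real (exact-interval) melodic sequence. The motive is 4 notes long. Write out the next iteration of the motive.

Taking 4-note groups, the heads are F#3, E3, D3: the pattern moves down a 2nd.
From C3 the exact shape gives C3 Db3 C3 Eb3.

C3 Db3 C3 Eb3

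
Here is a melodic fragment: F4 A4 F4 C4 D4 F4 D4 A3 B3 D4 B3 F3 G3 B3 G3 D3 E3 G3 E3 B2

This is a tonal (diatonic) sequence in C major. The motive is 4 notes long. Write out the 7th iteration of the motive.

A2 C3 A2 E2

The 4-note cells begin on F4, D4, B3, G3, E3 — each down a 3rd from the last.
Continuing the starts: C3 → A2.
Statement 7 starts on A2 and keeps the same diatonic contour: A2 C3 A2 E2.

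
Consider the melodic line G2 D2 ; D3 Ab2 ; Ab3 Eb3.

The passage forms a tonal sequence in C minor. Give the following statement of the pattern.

The 2-note cells begin on G2, D3, Ab3 — each up a 5th from the last.
From Eb4 the diatonic shape gives Eb4 Bb3.

Eb4 Bb3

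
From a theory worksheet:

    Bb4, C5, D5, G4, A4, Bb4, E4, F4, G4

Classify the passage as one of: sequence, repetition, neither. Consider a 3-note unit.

Each 3-note cell is the previous one transposed down a 3rd.

sequence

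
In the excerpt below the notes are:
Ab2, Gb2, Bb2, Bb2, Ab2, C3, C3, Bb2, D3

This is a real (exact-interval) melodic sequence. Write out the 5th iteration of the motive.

E3 D3 F#3

Unit = 3 notes; the statements start on Ab2, Bb2, C3, moving up a 2nd each time.
Carrying on: D3 → E3.
So cell 5 is E3 D3 F#3.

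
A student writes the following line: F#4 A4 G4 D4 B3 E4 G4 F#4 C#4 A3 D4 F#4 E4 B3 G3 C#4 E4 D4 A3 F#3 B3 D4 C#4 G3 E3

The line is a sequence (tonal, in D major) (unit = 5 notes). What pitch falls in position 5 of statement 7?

C#3

The unit is 5 notes. Position-5 pitches of the 5 shown cells: B3, A3, G3, F#3, E3.
Carrying that down a 2nd forward: D3 → C#3.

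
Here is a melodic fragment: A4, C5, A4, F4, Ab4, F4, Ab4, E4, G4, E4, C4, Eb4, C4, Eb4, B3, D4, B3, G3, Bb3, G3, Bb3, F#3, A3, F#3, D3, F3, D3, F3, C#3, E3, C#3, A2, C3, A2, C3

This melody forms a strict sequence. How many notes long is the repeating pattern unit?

7

There are 35 notes; a 7-note unit gives 5 cells:
A4 C5 A4 F4 Ab4 F4 Ab4 | E4 G4 E4 C4 Eb4 C4 Eb4 | B3 D4 B3 G3 Bb3 G3 Bb3 | F#3 A3 F#3 D3 F3 D3 F3 | C#3 E3 C#3 A2 C3 A2 C3
That's a consistent down a 4th shift per cell, and no other grouping gives one.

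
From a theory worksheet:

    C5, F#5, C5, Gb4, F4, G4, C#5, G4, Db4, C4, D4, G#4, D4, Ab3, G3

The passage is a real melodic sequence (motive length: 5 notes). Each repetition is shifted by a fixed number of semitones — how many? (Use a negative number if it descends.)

With a 5-note motive the entries are C5, G4, D4, each down a 4th from the previous.
Counting half-steps from C5 to G4: -5.

-5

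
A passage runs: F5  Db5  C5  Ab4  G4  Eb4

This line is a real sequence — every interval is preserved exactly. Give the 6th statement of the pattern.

E3 C3

The 2-note cells begin on F5, C5, G4 — each down a 4th from the last.
Continuing the starts: D4 → A3 → E3.
Statement 6 starts on E3 and keeps the same exact contour: E3 C3.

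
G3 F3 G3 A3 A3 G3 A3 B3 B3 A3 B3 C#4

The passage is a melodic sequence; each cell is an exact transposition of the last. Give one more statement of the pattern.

C#4 B3 C#4 D#4

With a 4-note motive the entries are G3, A3, B3, each up a 2nd from the previous.
So cell 4 is C#4 B3 C#4 D#4.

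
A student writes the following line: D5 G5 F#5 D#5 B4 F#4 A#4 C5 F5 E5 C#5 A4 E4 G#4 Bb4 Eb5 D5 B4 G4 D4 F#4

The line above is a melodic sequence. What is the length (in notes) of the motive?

7

21 notes total. Splitting into 3 groups of 7:
D5 G5 F#5 D#5 B4 F#4 A#4 | C5 F5 E5 C#5 A4 E4 G#4 | Bb4 Eb5 D5 B4 G4 D4 F#4
Every group is a transposition down a 2nd of the one before; no shorter unit works.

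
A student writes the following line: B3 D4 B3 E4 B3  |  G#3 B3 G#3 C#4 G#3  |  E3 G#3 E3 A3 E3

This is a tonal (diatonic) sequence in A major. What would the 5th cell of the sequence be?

A2 C#3 A2 D3 A2

The 5-note cells begin on B3, G#3, E3 — each down a 3rd from the last.
Carrying on: C#3 → A2.
So cell 5 is A2 C#3 A2 D3 A2.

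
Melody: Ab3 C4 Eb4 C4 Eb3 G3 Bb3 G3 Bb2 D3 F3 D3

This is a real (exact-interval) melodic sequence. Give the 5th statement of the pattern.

C2 E2 G2 E2

Unit = 4 notes; the statements start on Ab3, Eb3, Bb2, moving down a 4th each time.
Extending down a 4th: F2 → C2.
So cell 5 is C2 E2 G2 E2.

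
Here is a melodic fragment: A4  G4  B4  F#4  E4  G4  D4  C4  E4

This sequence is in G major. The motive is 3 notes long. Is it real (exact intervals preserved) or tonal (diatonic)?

tonal

Every note is diatonic to G major.
Cell 1 has +4 semitones from note 2 to 3, but cell 2 has +3 — the interval quality changes while the contour stays the same, which is the hallmark of a tonal sequence.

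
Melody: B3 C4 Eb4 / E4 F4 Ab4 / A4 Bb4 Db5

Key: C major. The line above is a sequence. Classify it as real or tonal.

real

Each cell has the same semitone pattern (1, 3) — intervals are preserved exactly.
And Eb4 lies outside C major, so the sequence is real rather than tonal.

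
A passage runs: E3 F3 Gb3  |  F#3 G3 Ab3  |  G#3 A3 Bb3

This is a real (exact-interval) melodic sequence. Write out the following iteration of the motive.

A#3 B3 C4

Unit = 3 notes; the statements start on E3, F#3, G#3, moving up a 2nd each time.
From A#3 the exact shape gives A#3 B3 C4.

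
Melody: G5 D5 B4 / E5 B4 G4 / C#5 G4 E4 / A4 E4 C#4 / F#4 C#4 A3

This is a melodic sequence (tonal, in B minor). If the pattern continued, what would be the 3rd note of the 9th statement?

Grouping in 3s, the 3rd note of each cell is B4, G4, E4, C#4, A3.
Extending down a 3rd: F#3 → D3 → B2 → G2.

G2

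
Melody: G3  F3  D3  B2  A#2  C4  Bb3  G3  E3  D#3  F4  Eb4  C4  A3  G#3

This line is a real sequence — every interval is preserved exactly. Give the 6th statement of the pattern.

Taking 5-note groups, the heads are G3, C4, F4: the pattern moves up a 4th.
Continuing the starts: Bb4 → Eb5 → Ab5.
Statement 6 starts on Ab5 and keeps the same exact contour: Ab5 Gb5 Eb5 C5 B4.

Ab5 Gb5 Eb5 C5 B4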